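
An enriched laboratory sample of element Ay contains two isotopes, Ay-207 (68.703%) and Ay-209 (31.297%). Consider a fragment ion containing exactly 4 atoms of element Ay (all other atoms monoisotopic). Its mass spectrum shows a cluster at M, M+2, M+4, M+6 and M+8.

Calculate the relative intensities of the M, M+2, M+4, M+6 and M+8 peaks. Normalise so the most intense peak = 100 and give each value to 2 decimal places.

54.88 : 100.00 : 68.33 : 20.75 : 2.36

Each Ay atom is independently Ay-207 (p = 0.68703) or Ay-209 (q = 0.31297); the cluster is the binomial expansion (p + q)^4.
P(M) = 0.68703^4 = 0.222794
P(M+2) = 4 × 0.68703^3 × 0.31297^1 = 0.405966
P(M+4) = 6 × 0.68703^2 × 0.31297^2 = 0.277401
P(M+6) = 4 × 0.68703^1 × 0.31297^3 = 0.084245
P(M+8) = 0.31297^4 = 0.009594
The M+2 peak is largest (0.405966); scaling to 100 gives 54.88 : 100.00 : 68.33 : 20.75 : 2.36.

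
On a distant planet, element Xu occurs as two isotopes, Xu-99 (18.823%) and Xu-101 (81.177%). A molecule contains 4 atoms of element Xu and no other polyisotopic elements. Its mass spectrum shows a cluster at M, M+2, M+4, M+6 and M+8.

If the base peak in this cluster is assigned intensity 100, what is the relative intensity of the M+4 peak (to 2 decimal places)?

32.26

Binomial terms of (0.18823 + 0.81177)^4: M 0.0013, M+2 0.0217, M+4 0.1401, M+6 0.4028, M+8 0.4342 → M+8 is the base peak.
P(M+8) = C(4,4) × 0.18823^0 × 0.81177^4 = 1 × 1.0000 × 0.43424216 = 0.434242 (base)
P(M+4) = C(4,2) × 0.18823^2 × 0.81177^2 = 6 × 0.03543053 × 0.65897053 = 0.140086
Relative intensity = 0.140086 / 0.434242 × 100 = 32.26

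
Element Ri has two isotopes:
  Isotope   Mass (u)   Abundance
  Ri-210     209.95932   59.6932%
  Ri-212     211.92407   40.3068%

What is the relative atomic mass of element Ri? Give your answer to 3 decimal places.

Average mass = Σ (abundance × isotope mass) = 0.596932 × 209.95932 + 0.403068 × 211.92407
= 125.331437 + 85.419811 = 210.751248 u

210.751 u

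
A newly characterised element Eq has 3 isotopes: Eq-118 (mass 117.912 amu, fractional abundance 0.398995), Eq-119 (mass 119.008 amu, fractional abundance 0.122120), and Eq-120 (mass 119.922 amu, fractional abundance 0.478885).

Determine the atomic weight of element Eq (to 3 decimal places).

Weight each isotope mass by its fractional abundance: 0.398995 × 117.912 + 0.122120 × 119.008 + 0.478885 × 119.922
= 47.0463 + 14.5333 + 57.4288 = 119.0084 amu

119.008 amu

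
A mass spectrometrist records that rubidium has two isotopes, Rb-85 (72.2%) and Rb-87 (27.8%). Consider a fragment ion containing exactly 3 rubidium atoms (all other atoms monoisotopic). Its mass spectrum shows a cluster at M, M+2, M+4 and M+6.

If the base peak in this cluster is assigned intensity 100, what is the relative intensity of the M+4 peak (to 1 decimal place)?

Term probabilities: M 0.3764, M+2 0.4348, M+4 0.1674, M+6 0.0215. Base peak = M+2.
P(M+2) = C(3,1) × 0.722^2 × 0.278^1 = 3 × 0.521284 × 0.2780 = 0.434751 (base)
P(M+4) = C(3,2) × 0.722^1 × 0.278^2 = 3 × 0.7220 × 0.077284 = 0.167397
Relative intensity = 0.167397 / 0.434751 × 100 = 38.5

38.5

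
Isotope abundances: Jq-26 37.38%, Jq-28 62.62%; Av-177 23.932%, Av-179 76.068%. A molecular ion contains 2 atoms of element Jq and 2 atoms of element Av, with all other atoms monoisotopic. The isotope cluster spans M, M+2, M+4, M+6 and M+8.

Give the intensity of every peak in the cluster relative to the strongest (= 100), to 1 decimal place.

Element Jq pattern (n=2): 0.13972644 : 0.46814712 : 0.39212644
Element Av pattern (n=2): 0.05727406 : 0.36409188 : 0.57863406
Convolve the two distributions (both contribute in 2-u steps):
  M: 0.13972644×0.05727406 = 0.008003
  M+2: 0.13972644×0.36409188 + 0.46814712×0.05727406 = 0.077686
  M+4: 0.13972644×0.57863406 + 0.46814712×0.36409188 + 0.39212644×0.05727406 = 0.273758
  M+6: 0.46814712×0.57863406 + 0.39212644×0.36409188 = 0.413656
  M+8: 0.39212644×0.57863406 = 0.226898
Scale to base peak (0.413656) = 100: 1.9 : 18.8 : 66.2 : 100.0 : 54.9

1.9 : 18.8 : 66.2 : 100.0 : 54.9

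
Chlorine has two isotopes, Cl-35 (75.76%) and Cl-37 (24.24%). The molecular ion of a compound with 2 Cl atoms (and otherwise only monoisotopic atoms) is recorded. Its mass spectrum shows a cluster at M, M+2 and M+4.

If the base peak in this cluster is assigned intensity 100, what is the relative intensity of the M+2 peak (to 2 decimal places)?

63.99

Term probabilities: M 0.5740, M+2 0.3673, M+4 0.0588. Base peak = M.
P(M) = C(2,0) × 0.7576^2 × 0.2424^0 = 1 × 0.57395776 × 1.0000 = 0.573958 (base)
P(M+2) = C(2,1) × 0.7576^1 × 0.2424^1 = 2 × 0.7576 × 0.2424 = 0.367284
Relative intensity = 0.367284 / 0.573958 × 100 = 63.99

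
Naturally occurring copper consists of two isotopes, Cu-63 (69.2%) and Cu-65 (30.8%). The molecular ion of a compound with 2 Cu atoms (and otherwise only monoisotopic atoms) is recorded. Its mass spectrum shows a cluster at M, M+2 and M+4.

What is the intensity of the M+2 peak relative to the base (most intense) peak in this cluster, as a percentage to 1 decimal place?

Binomial terms of (0.692 + 0.308)^2: M 0.4789, M+2 0.4263, M+4 0.0949 → M is the base peak.
P(M) = C(2,0) × 0.692^2 × 0.308^0 = 1 × 0.478864 × 1.0000 = 0.478864 (base)
P(M+2) = C(2,1) × 0.692^1 × 0.308^1 = 2 × 0.6920 × 0.3080 = 0.426272
Relative intensity = 0.426272 / 0.478864 × 100 = 89.0

89.0%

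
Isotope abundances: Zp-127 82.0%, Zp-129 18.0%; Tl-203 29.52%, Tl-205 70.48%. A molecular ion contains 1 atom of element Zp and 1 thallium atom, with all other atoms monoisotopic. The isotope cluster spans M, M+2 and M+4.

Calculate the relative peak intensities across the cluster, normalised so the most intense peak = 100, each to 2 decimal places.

38.36 : 100.00 : 20.10

Element Zp pattern (n=1): 0.8200 : 0.1800
Thallium pattern (n=1): 0.2952 : 0.7048
Convolve the two distributions (both contribute in 2-u steps):
  M: 0.8200×0.2952 = 0.242064
  M+2: 0.8200×0.7048 + 0.1800×0.2952 = 0.631072
  M+4: 0.1800×0.7048 = 0.126864
Scale to base peak (0.631072) = 100: 38.36 : 100.00 : 20.10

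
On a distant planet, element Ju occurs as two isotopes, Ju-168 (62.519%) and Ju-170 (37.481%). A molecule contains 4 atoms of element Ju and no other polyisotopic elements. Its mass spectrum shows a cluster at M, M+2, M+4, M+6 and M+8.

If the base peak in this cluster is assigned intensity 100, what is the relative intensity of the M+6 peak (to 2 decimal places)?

35.94

Binomial terms of (0.62519 + 0.37481)^4: M 0.1528, M+2 0.3664, M+4 0.3295, M+6 0.1317, M+8 0.0197 → M+2 is the base peak.
P(M+2) = C(4,1) × 0.62519^3 × 0.37481^1 = 4 × 0.24436335 × 0.37481 = 0.366359 (base)
P(M+6) = C(4,3) × 0.62519^1 × 0.37481^3 = 4 × 0.62519 × 0.05265426 = 0.131676
Relative intensity = 0.131676 / 0.366359 × 100 = 35.94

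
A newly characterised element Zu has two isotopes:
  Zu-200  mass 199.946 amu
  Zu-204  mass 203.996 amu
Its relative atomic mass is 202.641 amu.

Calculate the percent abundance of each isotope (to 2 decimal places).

Zu-200: 33.46%, Zu-204: 66.54%

Writing the weighted mean with unknown fraction x of Zu-200:
199.946·x + 203.996·(1 − x) = 202.641
(199.946 − 203.996)·x = 202.641 − 203.996
x = -1.355 / -4.050 = 0.33457 → 33.46% Zu-200, 66.54% Zu-204.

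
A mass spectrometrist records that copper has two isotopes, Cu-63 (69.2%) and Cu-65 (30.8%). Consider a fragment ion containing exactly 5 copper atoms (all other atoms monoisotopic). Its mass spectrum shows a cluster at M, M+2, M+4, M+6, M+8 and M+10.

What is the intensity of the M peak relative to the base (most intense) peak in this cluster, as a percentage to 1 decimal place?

Binomial terms of (0.692 + 0.308)^5: M 0.1587, M+2 0.3531, M+4 0.3144, M+6 0.1399, M+8 0.0311, M+10 0.0028 → M+2 is the base peak.
P(M+2) = C(5,1) × 0.692^4 × 0.308^1 = 5 × 0.22931073 × 0.3080 = 0.353139 (base)
P(M) = C(5,0) × 0.692^5 × 0.308^0 = 1 × 0.15868303 × 1.0000 = 0.158683
Relative intensity = 0.158683 / 0.353139 × 100 = 44.9

44.9%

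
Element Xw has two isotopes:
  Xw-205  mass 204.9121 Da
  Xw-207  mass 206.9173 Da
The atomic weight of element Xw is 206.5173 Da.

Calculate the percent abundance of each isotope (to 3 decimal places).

Xw-205: 19.948%, Xw-207: 80.052%

Writing the weighted mean with unknown fraction x of Xw-205:
204.9121·x + 206.9173·(1 − x) = 206.5173
(204.9121 − 206.9173)·x = 206.5173 − 206.9173
x = -0.4000 / -2.0052 = 0.19948 → 19.948% Xw-205, 80.052% Xw-207.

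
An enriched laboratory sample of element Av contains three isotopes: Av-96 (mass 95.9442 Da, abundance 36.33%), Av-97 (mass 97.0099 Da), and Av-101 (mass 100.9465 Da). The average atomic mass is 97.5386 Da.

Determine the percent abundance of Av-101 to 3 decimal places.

23.265%

Let x and y be the fractions of Av-97 and Av-101. Then x + y = 1 − 0.3633 = 0.6367 and 97.0099x + 100.9465y = 97.5386 − 0.3633×95.9442 = 62.68207214.
Substituting: 97.0099x + 100.9465(0.6367 − x) = 62.68207214
(97.0099 − 100.9465)x = -1.59056441  ⇒  x = 0.40405, y = 0.23265
Av-97: 40.405%, Av-101: 23.265%.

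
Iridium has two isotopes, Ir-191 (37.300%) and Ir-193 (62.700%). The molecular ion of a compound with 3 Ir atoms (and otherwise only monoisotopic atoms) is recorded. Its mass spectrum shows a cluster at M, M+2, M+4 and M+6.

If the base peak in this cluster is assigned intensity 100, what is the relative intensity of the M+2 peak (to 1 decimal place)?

Term probabilities: M 0.0519, M+2 0.2617, M+4 0.4399, M+6 0.2465. Base peak = M+4.
P(M+4) = C(3,2) × 0.37300^1 × 0.62700^2 = 3 × 0.3730 × 0.393129 = 0.439911 (base)
P(M+2) = C(3,1) × 0.37300^2 × 0.62700^1 = 3 × 0.139129 × 0.6270 = 0.261702
Relative intensity = 0.261702 / 0.439911 × 100 = 59.5

59.5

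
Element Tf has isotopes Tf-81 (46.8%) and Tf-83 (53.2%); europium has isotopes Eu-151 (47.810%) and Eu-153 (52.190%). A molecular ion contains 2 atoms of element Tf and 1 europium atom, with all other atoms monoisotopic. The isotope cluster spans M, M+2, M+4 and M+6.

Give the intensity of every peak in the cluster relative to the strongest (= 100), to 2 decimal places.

Element Tf pattern (n=2): 0.219024 : 0.497952 : 0.283024
Europium pattern (n=1): 0.4781 : 0.5219
Convolve the two distributions (both contribute in 2-u steps):
  M: 0.219024×0.4781 = 0.104715
  M+2: 0.219024×0.5219 + 0.497952×0.4781 = 0.352379
  M+4: 0.497952×0.5219 + 0.283024×0.4781 = 0.395195
  M+6: 0.283024×0.5219 = 0.147710
Scale to base peak (0.395195) = 100: 26.50 : 89.17 : 100.00 : 37.38

26.50 : 89.17 : 100.00 : 37.38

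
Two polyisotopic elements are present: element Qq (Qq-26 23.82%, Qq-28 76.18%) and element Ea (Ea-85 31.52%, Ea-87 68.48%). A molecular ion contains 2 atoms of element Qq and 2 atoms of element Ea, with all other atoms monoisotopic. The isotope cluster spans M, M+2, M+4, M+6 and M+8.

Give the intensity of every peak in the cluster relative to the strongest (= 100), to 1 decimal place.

1.3 : 14.4 : 57.3 : 100.0 : 64.7

Element Qq pattern (n=2): 0.05673924 : 0.36292152 : 0.58033924
Element Ea pattern (n=2): 0.09935104 : 0.43169792 : 0.46895104
Convolve the two distributions (both contribute in 2-u steps):
  M: 0.05673924×0.09935104 = 0.005637
  M+2: 0.05673924×0.43169792 + 0.36292152×0.09935104 = 0.060551
  M+4: 0.05673924×0.46895104 + 0.36292152×0.43169792 + 0.58033924×0.09935104 = 0.240938
  M+6: 0.36292152×0.46895104 + 0.58033924×0.43169792 = 0.420724
  M+8: 0.58033924×0.46895104 = 0.272151
Scale to base peak (0.420724) = 100: 1.3 : 14.4 : 57.3 : 100.0 : 64.7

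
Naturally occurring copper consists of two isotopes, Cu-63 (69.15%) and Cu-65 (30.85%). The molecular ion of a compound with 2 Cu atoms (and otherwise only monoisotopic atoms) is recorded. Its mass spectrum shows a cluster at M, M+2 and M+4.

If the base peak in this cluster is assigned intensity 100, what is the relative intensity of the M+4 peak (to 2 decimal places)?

(0.6915 + 0.3085)^2 gives M 0.4782, M+2 0.4267, M+4 0.0952; the largest is M.
P(M) = C(2,0) × 0.6915^2 × 0.3085^0 = 1 × 0.47817225 × 1.0000 = 0.478172 (base)
P(M+4) = C(2,2) × 0.6915^0 × 0.3085^2 = 1 × 1.0000 × 0.09517225 = 0.095172
Relative intensity = 0.095172 / 0.478172 × 100 = 19.90

19.90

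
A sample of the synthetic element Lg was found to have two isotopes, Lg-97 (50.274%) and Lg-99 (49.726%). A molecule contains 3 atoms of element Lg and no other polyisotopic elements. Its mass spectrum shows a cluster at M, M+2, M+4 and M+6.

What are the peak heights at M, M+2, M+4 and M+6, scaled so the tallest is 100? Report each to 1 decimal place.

Expanding (0.50274 + 0.49726)^3:
P(M) = 0.50274^3 = 0.127066
P(M+2) = 3 × 0.50274^2 × 0.49726^1 = 0.377044
P(M+4) = 3 × 0.50274^1 × 0.49726^2 = 0.372934
P(M+6) = 0.49726^3 = 0.122956
The M+2 peak is largest (0.377044); scaling to 100 gives 33.7 : 100.0 : 98.9 : 32.6.

33.7 : 100.0 : 98.9 : 32.6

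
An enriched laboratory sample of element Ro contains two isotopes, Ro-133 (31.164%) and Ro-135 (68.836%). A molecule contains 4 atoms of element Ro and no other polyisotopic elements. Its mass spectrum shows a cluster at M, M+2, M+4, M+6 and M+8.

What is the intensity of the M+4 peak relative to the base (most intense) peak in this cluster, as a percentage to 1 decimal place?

67.9%

Binomial terms of (0.31164 + 0.68836)^4: M 0.0094, M+2 0.0833, M+4 0.2761, M+6 0.4066, M+8 0.2245 → M+6 is the base peak.
P(M+6) = C(4,3) × 0.31164^1 × 0.68836^3 = 4 × 0.31164 × 0.32617215 = 0.406593 (base)
P(M+4) = C(4,2) × 0.31164^2 × 0.68836^2 = 6 × 0.09711949 × 0.47383949 = 0.276114
Relative intensity = 0.276114 / 0.406593 × 100 = 67.9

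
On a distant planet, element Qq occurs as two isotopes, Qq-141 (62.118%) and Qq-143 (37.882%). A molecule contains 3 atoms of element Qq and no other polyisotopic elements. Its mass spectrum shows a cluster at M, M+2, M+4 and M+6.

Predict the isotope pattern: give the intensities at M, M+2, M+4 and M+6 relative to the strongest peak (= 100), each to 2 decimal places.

54.66 : 100.00 : 60.98 : 12.40

Expanding (0.62118 + 0.37882)^3:
P(M) = 0.62118^3 = 0.239691
P(M+2) = 3 × 0.62118^2 × 0.37882^1 = 0.438520
P(M+4) = 3 × 0.62118^1 × 0.37882^2 = 0.267427
P(M+6) = 0.37882^3 = 0.054362
The M+2 peak is largest (0.438520); scaling to 100 gives 54.66 : 100.00 : 60.98 : 12.40.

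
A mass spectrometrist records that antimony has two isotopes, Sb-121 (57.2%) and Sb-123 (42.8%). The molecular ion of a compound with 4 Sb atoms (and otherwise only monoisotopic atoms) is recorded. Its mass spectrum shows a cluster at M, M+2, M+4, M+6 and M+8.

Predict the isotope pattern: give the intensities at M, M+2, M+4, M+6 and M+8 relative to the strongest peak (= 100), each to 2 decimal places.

29.77 : 89.10 : 100.00 : 49.88 : 9.33

Each Sb atom is independently Sb-121 (p = 0.572) or Sb-123 (q = 0.428); the cluster is the binomial expansion (p + q)^4.
P(M) = 0.572^4 = 0.107049
P(M+2) = 4 × 0.572^3 × 0.428^1 = 0.320400
P(M+4) = 6 × 0.572^2 × 0.428^2 = 0.359609
P(M+6) = 4 × 0.572^1 × 0.428^3 = 0.179385
P(M+8) = 0.428^4 = 0.033556
The M+4 peak is largest (0.359609); scaling to 100 gives 29.77 : 89.10 : 100.00 : 49.88 : 9.33.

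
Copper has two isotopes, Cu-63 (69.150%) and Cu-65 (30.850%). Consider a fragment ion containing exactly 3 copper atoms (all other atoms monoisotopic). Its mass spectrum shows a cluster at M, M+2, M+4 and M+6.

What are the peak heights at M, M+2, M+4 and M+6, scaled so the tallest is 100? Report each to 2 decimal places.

74.72 : 100.00 : 44.61 : 6.63

Each Cu atom is independently Cu-63 (p = 0.69150) or Cu-65 (q = 0.30850); the cluster is the binomial expansion (p + q)^3.
P(M) = 0.69150^3 = 0.330656
P(M+2) = 3 × 0.69150^2 × 0.30850^1 = 0.442548
P(M+4) = 3 × 0.69150^1 × 0.30850^2 = 0.197435
P(M+6) = 0.30850^3 = 0.029361
The M+2 peak is largest (0.442548); scaling to 100 gives 74.72 : 100.00 : 44.61 : 6.63.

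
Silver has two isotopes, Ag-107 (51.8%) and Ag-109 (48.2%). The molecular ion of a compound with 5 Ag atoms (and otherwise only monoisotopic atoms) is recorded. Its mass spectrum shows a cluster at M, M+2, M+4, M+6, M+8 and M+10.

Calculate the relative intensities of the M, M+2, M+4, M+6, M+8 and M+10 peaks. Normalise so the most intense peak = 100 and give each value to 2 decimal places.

11.55 : 53.73 : 100.00 : 93.05 : 43.29 : 8.06

The 5 Ag atoms are independent, so intensities follow the terms of (0.518 + 0.482)^5.
P(M) = 0.518^5 = 0.037295
P(M+2) = 5 × 0.518^4 × 0.482^1 = 0.173515
P(M+4) = 10 × 0.518^3 × 0.482^2 = 0.322911
P(M+6) = 10 × 0.518^2 × 0.482^3 = 0.300470
P(M+8) = 5 × 0.518^1 × 0.482^4 = 0.139794
P(M+10) = 0.482^5 = 0.026016
The M+4 peak is largest (0.322911); scaling to 100 gives 11.55 : 53.73 : 100.00 : 93.05 : 43.29 : 8.06.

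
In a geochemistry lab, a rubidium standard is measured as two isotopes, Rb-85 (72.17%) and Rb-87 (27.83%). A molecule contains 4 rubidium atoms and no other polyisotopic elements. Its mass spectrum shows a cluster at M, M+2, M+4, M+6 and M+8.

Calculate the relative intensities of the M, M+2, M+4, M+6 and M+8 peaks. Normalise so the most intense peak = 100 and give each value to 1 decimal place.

64.8 : 100.0 : 57.8 : 14.9 : 1.4

Expanding (0.7217 + 0.2783)^4:
P(M) = 0.7217^4 = 0.271286
P(M+2) = 4 × 0.7217^3 × 0.2783^1 = 0.418450
P(M+4) = 6 × 0.7217^2 × 0.2783^2 = 0.242042
P(M+6) = 4 × 0.7217^1 × 0.2783^3 = 0.062224
P(M+8) = 0.2783^4 = 0.005999
The M+2 peak is largest (0.418450); scaling to 100 gives 64.8 : 100.0 : 57.8 : 14.9 : 1.4.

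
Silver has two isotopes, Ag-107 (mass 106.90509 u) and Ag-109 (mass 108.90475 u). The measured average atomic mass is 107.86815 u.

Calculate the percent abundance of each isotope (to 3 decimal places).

Let x be the fractional abundance of Ag-107; then Ag-109 has abundance 1 − x.
106.90509·x + 108.90475·(1 − x) = 107.86815
(106.90509 − 108.90475)·x = 107.86815 − 108.90475
x = -1.03660 / -1.99966 = 0.51839 → 51.839% Ag-107, 48.161% Ag-109.

Ag-107: 51.839%, Ag-109: 48.161%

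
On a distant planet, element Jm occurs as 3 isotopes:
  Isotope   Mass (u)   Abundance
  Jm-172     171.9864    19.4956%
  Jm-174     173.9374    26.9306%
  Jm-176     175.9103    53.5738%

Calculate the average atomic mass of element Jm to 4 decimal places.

Weight each isotope mass by its fractional abundance: 0.194956 × 171.9864 + 0.269306 × 173.9374 + 0.535738 × 175.9103
= 33.52978 + 46.84239 + 94.24183 = 174.61400 u

174.6140 u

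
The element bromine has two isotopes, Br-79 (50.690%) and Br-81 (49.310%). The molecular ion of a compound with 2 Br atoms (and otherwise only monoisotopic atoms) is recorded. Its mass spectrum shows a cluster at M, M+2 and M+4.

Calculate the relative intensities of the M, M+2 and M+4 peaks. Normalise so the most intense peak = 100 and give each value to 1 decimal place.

51.4 : 100.0 : 48.6

Each Br atom is independently Br-79 (p = 0.50690) or Br-81 (q = 0.49310); the cluster is the binomial expansion (p + q)^2.
P(M) = 0.50690^2 = 0.256948
P(M+2) = 2 × 0.50690^1 × 0.49310^1 = 0.499905
P(M+4) = 0.49310^2 = 0.243148
The M+2 peak is largest (0.499905); scaling to 100 gives 51.4 : 100.0 : 48.6.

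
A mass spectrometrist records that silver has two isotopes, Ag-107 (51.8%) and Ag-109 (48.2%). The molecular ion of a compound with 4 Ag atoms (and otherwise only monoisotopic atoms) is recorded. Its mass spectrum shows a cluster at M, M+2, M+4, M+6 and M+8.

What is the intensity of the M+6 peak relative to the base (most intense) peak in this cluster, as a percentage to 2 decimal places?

Binomial terms of (0.518 + 0.482)^4: M 0.0720, M+2 0.2680, M+4 0.3740, M+6 0.2320, M+8 0.0540 → M+4 is the base peak.
P(M+4) = C(4,2) × 0.518^2 × 0.482^2 = 6 × 0.268324 × 0.232324 = 0.374029 (base)
P(M+6) = C(4,3) × 0.518^1 × 0.482^3 = 4 × 0.5180 × 0.11198017 = 0.232023
Relative intensity = 0.232023 / 0.374029 × 100 = 62.03

62.03%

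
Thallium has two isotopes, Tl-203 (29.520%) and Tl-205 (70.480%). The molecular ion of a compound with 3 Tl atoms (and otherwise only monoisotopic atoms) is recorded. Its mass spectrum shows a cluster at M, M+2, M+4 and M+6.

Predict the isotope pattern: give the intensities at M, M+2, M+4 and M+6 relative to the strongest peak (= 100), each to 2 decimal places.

5.85 : 41.88 : 100.00 : 79.58

Expanding (0.29520 + 0.70480)^3:
P(M) = 0.29520^3 = 0.025725
P(M+2) = 3 × 0.29520^2 × 0.70480^1 = 0.184255
P(M+4) = 3 × 0.29520^1 × 0.70480^2 = 0.439916
P(M+6) = 0.70480^3 = 0.350104
The M+4 peak is largest (0.439916); scaling to 100 gives 5.85 : 41.88 : 100.00 : 79.58.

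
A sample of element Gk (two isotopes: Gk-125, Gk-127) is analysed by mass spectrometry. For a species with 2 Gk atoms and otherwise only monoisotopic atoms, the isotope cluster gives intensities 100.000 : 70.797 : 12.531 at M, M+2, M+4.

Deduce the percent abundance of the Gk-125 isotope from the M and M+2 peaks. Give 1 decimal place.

Let p = fractional abundance of Gk-125. I(M+2)/I(M) = [C(2,1)·p^1·(1−p)] / p^2 = 2·(1−p)/p = 70.797/100.000 = 0.7080
(1−p)/p = 0.7080/2 = 0.3540  ⇒  p = 1/(1 + 0.3540) = 0.7386
Gk-125: 73.9%, Gk-127: 26.1%.

73.9%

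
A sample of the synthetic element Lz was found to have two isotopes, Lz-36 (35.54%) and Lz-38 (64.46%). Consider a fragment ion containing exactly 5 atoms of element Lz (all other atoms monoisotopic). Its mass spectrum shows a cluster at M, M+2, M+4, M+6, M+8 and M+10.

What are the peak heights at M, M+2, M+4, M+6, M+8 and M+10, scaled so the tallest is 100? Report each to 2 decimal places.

1.68 : 15.20 : 55.13 : 100.00 : 90.69 : 32.90

Expanding (0.3554 + 0.6446)^5:
P(M) = 0.3554^5 = 0.005670
P(M+2) = 5 × 0.3554^4 × 0.6446^1 = 0.051420
P(M+4) = 10 × 0.3554^3 × 0.6446^2 = 0.186523
P(M+6) = 10 × 0.3554^2 × 0.6446^3 = 0.338303
P(M+8) = 5 × 0.3554^1 × 0.6446^4 = 0.306795
P(M+10) = 0.6446^5 = 0.111289
The M+6 peak is largest (0.338303); scaling to 100 gives 1.68 : 15.20 : 55.13 : 100.00 : 90.69 : 32.90.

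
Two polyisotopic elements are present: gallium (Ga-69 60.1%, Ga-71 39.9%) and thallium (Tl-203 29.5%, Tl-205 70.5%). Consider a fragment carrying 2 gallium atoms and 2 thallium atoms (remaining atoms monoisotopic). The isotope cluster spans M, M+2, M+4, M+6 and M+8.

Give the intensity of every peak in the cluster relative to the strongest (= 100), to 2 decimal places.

Gallium pattern (n=2): 0.361201 : 0.479598 : 0.159201
Thallium pattern (n=2): 0.087025 : 0.41595 : 0.497025
Convolve the two distributions (both contribute in 2-u steps):
  M: 0.361201×0.087025 = 0.031434
  M+2: 0.361201×0.41595 + 0.479598×0.087025 = 0.191979
  M+4: 0.361201×0.497025 + 0.479598×0.41595 + 0.159201×0.087025 = 0.392869
  M+6: 0.479598×0.497025 + 0.159201×0.41595 = 0.304592
  M+8: 0.159201×0.497025 = 0.079127
Scale to base peak (0.392869) = 100: 8.00 : 48.87 : 100.00 : 77.53 : 20.14

8.00 : 48.87 : 100.00 : 77.53 : 20.14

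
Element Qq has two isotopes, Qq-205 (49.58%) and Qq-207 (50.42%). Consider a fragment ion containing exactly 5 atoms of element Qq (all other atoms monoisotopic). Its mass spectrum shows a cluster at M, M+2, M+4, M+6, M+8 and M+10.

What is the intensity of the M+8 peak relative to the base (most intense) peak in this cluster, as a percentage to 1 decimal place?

Term probabilities: M 0.0300, M+2 0.1523, M+4 0.3098, M+6 0.3151, M+8 0.1602, M+10 0.0326. Base peak = M+6.
P(M+6) = C(5,3) × 0.4958^2 × 0.5042^3 = 10 × 0.24581764 × 0.12817653 = 0.315081 (base)
P(M+8) = C(5,4) × 0.4958^1 × 0.5042^4 = 5 × 0.4958 × 0.06462661 = 0.160209
Relative intensity = 0.160209 / 0.315081 × 100 = 50.8

50.8%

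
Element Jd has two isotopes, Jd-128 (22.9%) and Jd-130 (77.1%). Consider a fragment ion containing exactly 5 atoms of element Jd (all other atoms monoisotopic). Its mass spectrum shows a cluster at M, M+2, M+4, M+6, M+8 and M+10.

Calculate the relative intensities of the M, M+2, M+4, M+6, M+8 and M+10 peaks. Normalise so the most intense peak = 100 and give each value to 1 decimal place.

Expanding (0.229 + 0.771)^5:
P(M) = 0.229^5 = 0.000630
P(M+2) = 5 × 0.229^4 × 0.771^1 = 0.010601
P(M+4) = 10 × 0.229^3 × 0.771^2 = 0.071386
P(M+6) = 10 × 0.229^2 × 0.771^3 = 0.240344
P(M+8) = 5 × 0.229^1 × 0.771^4 = 0.404597
P(M+10) = 0.771^5 = 0.272441
The M+8 peak is largest (0.404597); scaling to 100 gives 0.2 : 2.6 : 17.6 : 59.4 : 100.0 : 67.3.

0.2 : 2.6 : 17.6 : 59.4 : 100.0 : 67.3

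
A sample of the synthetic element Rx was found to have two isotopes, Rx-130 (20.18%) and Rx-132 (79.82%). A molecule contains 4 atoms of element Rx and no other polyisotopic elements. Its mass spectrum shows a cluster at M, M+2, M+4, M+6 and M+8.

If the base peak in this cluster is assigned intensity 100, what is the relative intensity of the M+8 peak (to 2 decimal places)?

(0.2018 + 0.7982)^4 gives M 0.0017, M+2 0.0262, M+4 0.1557, M+6 0.4105, M+8 0.4059; the largest is M+6.
P(M+6) = C(4,3) × 0.2018^1 × 0.7982^3 = 4 × 0.2018 × 0.50855177 = 0.410503 (base)
P(M+8) = C(4,4) × 0.2018^0 × 0.7982^4 = 1 × 1.0000 × 0.40592602 = 0.405926
Relative intensity = 0.405926 / 0.410503 × 100 = 98.89

98.89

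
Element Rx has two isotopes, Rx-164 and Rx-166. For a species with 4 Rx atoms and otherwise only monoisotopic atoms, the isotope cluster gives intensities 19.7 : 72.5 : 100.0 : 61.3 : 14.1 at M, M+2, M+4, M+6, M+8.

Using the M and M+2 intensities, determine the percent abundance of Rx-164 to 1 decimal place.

Let p = fractional abundance of Rx-164. I(M+2)/I(M) = [C(4,1)·p^3·(1−p)] / p^4 = 4·(1−p)/p = 72.5/19.7 = 3.6802
(1−p)/p = 3.6802/4 = 0.9201  ⇒  p = 1/(1 + 0.9201) = 0.5208
Rx-164: 52.1%, Rx-166: 47.9%.

52.1%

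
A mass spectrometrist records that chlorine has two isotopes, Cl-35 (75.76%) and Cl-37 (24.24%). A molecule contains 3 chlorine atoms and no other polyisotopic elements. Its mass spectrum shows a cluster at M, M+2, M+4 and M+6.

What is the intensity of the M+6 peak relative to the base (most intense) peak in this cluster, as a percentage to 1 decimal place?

(0.7576 + 0.2424)^3 gives M 0.4348, M+2 0.4174, M+4 0.1335, M+6 0.0142; the largest is M.
P(M) = C(3,0) × 0.7576^3 × 0.2424^0 = 1 × 0.4348304 × 1.0000 = 0.434830 (base)
P(M+6) = C(3,3) × 0.7576^0 × 0.2424^3 = 1 × 1.0000 × 0.01424288 = 0.014243
Relative intensity = 0.014243 / 0.434830 × 100 = 3.3

3.3%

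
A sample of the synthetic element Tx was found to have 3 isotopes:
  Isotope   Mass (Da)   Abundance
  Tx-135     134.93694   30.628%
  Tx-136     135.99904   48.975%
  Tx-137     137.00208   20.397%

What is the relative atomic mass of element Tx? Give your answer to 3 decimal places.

135.878 Da

Average mass = Σ (abundance × isotope mass) = 0.30628 × 134.93694 + 0.48975 × 135.99904 + 0.20397 × 137.00208
= 41.328486 + 66.605530 + 27.944314 = 135.878330 Da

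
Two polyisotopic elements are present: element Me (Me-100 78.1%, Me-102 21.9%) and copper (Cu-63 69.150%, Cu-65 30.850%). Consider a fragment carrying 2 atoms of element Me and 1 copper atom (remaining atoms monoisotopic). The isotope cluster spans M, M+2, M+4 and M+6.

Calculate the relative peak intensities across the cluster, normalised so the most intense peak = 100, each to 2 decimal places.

Element Me pattern (n=2): 0.609961 : 0.342078 : 0.047961
Copper pattern (n=1): 0.6915 : 0.3085
Convolve the two distributions (both contribute in 2-u steps):
  M: 0.609961×0.6915 = 0.421788
  M+2: 0.609961×0.3085 + 0.342078×0.6915 = 0.424720
  M+4: 0.342078×0.3085 + 0.047961×0.6915 = 0.138696
  M+6: 0.047961×0.3085 = 0.014796
Scale to base peak (0.424720) = 100: 99.31 : 100.00 : 32.66 : 3.48

99.31 : 100.00 : 32.66 : 3.48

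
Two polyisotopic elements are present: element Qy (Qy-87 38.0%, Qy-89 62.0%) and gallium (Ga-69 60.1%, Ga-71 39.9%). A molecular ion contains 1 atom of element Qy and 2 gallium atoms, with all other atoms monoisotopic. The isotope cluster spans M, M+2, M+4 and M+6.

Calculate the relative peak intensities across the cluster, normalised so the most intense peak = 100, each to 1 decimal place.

Element Qy pattern (n=1): 0.3800 : 0.6200
Gallium pattern (n=2): 0.361201 : 0.479598 : 0.159201
Convolve the two distributions (both contribute in 2-u steps):
  M: 0.3800×0.361201 = 0.137256
  M+2: 0.3800×0.479598 + 0.6200×0.361201 = 0.406192
  M+4: 0.3800×0.159201 + 0.6200×0.479598 = 0.357847
  M+6: 0.6200×0.159201 = 0.098705
Scale to base peak (0.406192) = 100: 33.8 : 100.0 : 88.1 : 24.3

33.8 : 100.0 : 88.1 : 24.3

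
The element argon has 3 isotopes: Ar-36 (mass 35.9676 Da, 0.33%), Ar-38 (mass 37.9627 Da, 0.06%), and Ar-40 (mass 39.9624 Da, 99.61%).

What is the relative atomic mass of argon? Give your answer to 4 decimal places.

39.9480 Da

Weight each isotope mass by its fractional abundance: 0.0033 × 35.9676 + 0.0006 × 37.9627 + 0.9961 × 39.9624
= 0.11869 + 0.02278 + 39.80655 = 39.94802 Da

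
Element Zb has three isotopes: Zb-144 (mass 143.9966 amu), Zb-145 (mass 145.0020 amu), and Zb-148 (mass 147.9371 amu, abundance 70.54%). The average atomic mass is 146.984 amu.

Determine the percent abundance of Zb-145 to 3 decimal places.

20.666%

The remaining 29.46% is split between Zb-144 (fraction x) and Zb-145 (fraction 0.2946 − x).
Substituting: 143.9966x + 145.0020(0.2946 − x) = 42.62916966
(143.9966 − 145.0020)x = -0.08841954  ⇒  x = 0.08794, y = 0.20666
Zb-144: 8.794%, Zb-145: 20.666%.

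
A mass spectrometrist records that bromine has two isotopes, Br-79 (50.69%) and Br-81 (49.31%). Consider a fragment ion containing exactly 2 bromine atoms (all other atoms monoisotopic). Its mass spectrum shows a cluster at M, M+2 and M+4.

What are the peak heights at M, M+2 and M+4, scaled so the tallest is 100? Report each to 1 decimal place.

Each Br atom is independently Br-79 (p = 0.5069) or Br-81 (q = 0.4931); the cluster is the binomial expansion (p + q)^2.
P(M) = 0.5069^2 = 0.256948
P(M+2) = 2 × 0.5069^1 × 0.4931^1 = 0.499905
P(M+4) = 0.4931^2 = 0.243148
The M+2 peak is largest (0.499905); scaling to 100 gives 51.4 : 100.0 : 48.6.

51.4 : 100.0 : 48.6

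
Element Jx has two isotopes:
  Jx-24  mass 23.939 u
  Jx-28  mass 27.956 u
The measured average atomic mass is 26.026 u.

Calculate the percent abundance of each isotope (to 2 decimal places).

Jx-24: 48.05%, Jx-28: 51.95%

With x = fraction of Jx-24 (so Jx-28 is 1 − x):
23.939·x + 27.956·(1 − x) = 26.026
(23.939 − 27.956)·x = 26.026 − 27.956
x = -1.930 / -4.017 = 0.48046 → 48.05% Jx-24, 51.95% Jx-28.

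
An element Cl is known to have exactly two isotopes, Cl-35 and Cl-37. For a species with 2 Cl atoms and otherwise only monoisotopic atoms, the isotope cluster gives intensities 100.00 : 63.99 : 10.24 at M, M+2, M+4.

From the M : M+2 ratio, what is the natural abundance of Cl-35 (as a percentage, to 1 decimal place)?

If p is the fraction of Cl that is Cl-35, then I(M+2)/I(M) = [C(2,1)·p^1·(1−p)] / p^2 = 2·(1−p)/p = 63.99/100.00 = 0.6399
(1−p)/p = 0.6399/2 = 0.3200  ⇒  p = 1/(1 + 0.3200) = 0.7576
Cl-35: 75.8%, Cl-37: 24.2%.

75.8%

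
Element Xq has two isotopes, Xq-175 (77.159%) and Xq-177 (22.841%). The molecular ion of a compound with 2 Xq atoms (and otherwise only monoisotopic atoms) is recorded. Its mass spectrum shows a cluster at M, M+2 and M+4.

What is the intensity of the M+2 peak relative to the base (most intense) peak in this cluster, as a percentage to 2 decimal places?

(0.77159 + 0.22841)^2 gives M 0.5954, M+2 0.3525, M+4 0.0522; the largest is M.
P(M) = C(2,0) × 0.77159^2 × 0.22841^0 = 1 × 0.59535113 × 1.0000 = 0.595351 (base)
P(M+2) = C(2,1) × 0.77159^1 × 0.22841^1 = 2 × 0.77159 × 0.22841 = 0.352478
Relative intensity = 0.352478 / 0.595351 × 100 = 59.21

59.21%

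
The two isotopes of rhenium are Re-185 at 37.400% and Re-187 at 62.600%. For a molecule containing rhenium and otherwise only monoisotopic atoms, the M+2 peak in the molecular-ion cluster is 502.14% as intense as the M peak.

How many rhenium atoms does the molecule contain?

The M+2/M ratio from n Re atoms is n · q/p = n · 0.62600/0.37400.
n = 5.0214 × 0.37400/0.62600 = 3.00 ≈ 3

3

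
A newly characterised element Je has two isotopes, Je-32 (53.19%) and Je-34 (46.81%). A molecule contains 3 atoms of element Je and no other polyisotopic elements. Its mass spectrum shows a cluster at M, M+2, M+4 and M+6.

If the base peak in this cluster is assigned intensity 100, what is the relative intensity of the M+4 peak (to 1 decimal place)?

Binomial terms of (0.5319 + 0.4681)^3: M 0.1505, M+2 0.3973, M+4 0.3496, M+6 0.1026 → M+2 is the base peak.
P(M+2) = C(3,1) × 0.5319^2 × 0.4681^1 = 3 × 0.28291761 × 0.4681 = 0.397301 (base)
P(M+4) = C(3,2) × 0.5319^1 × 0.4681^2 = 3 × 0.5319 × 0.21911761 = 0.349646
Relative intensity = 0.349646 / 0.397301 × 100 = 88.0

88.0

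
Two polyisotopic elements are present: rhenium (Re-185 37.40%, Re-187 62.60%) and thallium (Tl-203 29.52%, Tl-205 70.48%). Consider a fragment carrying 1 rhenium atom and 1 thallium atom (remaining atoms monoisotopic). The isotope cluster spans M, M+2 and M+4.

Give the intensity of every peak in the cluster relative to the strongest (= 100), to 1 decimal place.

Rhenium pattern (n=1): 0.3740 : 0.6260
Thallium pattern (n=1): 0.2952 : 0.7048
Convolve the two distributions (both contribute in 2-u steps):
  M: 0.3740×0.2952 = 0.110405
  M+2: 0.3740×0.7048 + 0.6260×0.2952 = 0.448390
  M+4: 0.6260×0.7048 = 0.441205
Scale to base peak (0.448390) = 100: 24.6 : 100.0 : 98.4

24.6 : 100.0 : 98.4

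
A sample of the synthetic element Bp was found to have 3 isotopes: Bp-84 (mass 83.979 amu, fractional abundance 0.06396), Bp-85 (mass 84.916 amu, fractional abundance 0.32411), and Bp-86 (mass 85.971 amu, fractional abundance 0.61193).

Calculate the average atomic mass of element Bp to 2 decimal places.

Ar = Σ fᵢ·mᵢ = 0.06396 × 83.979 + 0.32411 × 84.916 + 0.61193 × 85.971
= 5.3713 + 27.5221 + 52.6082 = 85.5016 amu

85.50 amu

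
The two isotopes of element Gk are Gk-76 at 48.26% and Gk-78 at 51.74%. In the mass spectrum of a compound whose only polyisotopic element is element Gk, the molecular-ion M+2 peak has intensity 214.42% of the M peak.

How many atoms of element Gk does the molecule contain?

2

For n independent Gk atoms, I(M+2)/I(M) = n · (abundance Gk-78) / (abundance Gk-76) = n · 0.5174/0.4826.
n = 2.1442 × 0.4826/0.5174 = 2.00 ≈ 2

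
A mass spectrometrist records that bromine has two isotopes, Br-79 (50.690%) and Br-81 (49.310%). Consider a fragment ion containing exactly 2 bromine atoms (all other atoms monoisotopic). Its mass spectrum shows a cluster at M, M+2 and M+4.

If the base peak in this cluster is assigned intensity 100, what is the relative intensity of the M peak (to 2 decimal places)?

Binomial terms of (0.50690 + 0.49310)^2: M 0.2569, M+2 0.4999, M+4 0.2431 → M+2 is the base peak.
P(M+2) = C(2,1) × 0.50690^1 × 0.49310^1 = 2 × 0.5069 × 0.4931 = 0.499905 (base)
P(M) = C(2,0) × 0.50690^2 × 0.49310^0 = 1 × 0.25694761 × 1.0000 = 0.256948
Relative intensity = 0.256948 / 0.499905 × 100 = 51.40

51.40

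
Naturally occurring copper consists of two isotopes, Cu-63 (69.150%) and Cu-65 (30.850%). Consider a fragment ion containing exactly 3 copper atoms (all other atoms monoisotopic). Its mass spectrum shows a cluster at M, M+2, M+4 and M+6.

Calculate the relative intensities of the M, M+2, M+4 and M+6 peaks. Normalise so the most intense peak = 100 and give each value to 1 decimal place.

74.7 : 100.0 : 44.6 : 6.6

Each Cu atom is independently Cu-63 (p = 0.69150) or Cu-65 (q = 0.30850); the cluster is the binomial expansion (p + q)^3.
P(M) = 0.69150^3 = 0.330656
P(M+2) = 3 × 0.69150^2 × 0.30850^1 = 0.442548
P(M+4) = 3 × 0.69150^1 × 0.30850^2 = 0.197435
P(M+6) = 0.30850^3 = 0.029361
The M+2 peak is largest (0.442548); scaling to 100 gives 74.7 : 100.0 : 44.6 : 6.6.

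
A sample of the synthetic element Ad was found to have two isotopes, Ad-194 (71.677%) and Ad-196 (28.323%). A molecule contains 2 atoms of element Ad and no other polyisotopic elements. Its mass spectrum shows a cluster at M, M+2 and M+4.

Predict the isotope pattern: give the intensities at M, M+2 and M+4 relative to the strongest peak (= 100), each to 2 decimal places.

The 2 Ad atoms are independent, so intensities follow the terms of (0.71677 + 0.28323)^2.
P(M) = 0.71677^2 = 0.513759
P(M+2) = 2 × 0.71677^1 × 0.28323^1 = 0.406022
P(M+4) = 0.28323^2 = 0.080219
The M peak is largest (0.513759); scaling to 100 gives 100.00 : 79.03 : 15.61.

100.00 : 79.03 : 15.61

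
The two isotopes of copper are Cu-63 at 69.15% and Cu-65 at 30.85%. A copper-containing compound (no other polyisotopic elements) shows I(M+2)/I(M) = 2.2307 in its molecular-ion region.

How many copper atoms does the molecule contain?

5

For n independent Cu atoms, I(M+2)/I(M) = n · (abundance Cu-65) / (abundance Cu-63) = n · 0.3085/0.6915.
n = 2.2307 × 0.6915/0.3085 = 5.00 ≈ 5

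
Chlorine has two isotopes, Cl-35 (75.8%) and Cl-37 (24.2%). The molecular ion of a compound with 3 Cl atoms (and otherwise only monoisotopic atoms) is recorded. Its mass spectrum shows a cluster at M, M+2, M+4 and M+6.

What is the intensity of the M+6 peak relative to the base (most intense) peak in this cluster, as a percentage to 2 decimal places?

3.25%

(0.758 + 0.242)^3 gives M 0.4355, M+2 0.4171, M+4 0.1332, M+6 0.0142; the largest is M.
P(M) = C(3,0) × 0.758^3 × 0.242^0 = 1 × 0.43551951 × 1.0000 = 0.435520 (base)
P(M+6) = C(3,3) × 0.758^0 × 0.242^3 = 1 × 1.0000 × 0.01417249 = 0.014172
Relative intensity = 0.014172 / 0.435520 × 100 = 3.25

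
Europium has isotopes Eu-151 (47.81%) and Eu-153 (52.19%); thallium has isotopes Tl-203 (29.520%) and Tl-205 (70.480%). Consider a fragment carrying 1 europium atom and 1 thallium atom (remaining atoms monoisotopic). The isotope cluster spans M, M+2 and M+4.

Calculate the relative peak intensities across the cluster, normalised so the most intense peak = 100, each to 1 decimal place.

28.7 : 100.0 : 74.9

Europium pattern (n=1): 0.4781 : 0.5219
Thallium pattern (n=1): 0.2952 : 0.7048
Convolve the two distributions (both contribute in 2-u steps):
  M: 0.4781×0.2952 = 0.141135
  M+2: 0.4781×0.7048 + 0.5219×0.2952 = 0.491030
  M+4: 0.5219×0.7048 = 0.367835
Scale to base peak (0.491030) = 100: 28.7 : 100.0 : 74.9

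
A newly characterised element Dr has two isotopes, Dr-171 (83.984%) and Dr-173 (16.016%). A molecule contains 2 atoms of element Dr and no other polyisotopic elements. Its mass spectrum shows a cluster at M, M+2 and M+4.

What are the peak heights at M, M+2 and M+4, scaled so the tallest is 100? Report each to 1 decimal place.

Expanding (0.83984 + 0.16016)^2:
P(M) = 0.83984^2 = 0.705331
P(M+2) = 2 × 0.83984^1 × 0.16016^1 = 0.269018
P(M+4) = 0.16016^2 = 0.025651
The M peak is largest (0.705331); scaling to 100 gives 100.0 : 38.1 : 3.6.

100.0 : 38.1 : 3.6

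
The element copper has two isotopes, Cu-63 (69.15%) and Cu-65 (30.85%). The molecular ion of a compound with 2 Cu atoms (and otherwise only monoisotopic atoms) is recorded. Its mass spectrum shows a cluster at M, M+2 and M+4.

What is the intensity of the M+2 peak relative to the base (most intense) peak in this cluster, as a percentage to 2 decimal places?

Term probabilities: M 0.4782, M+2 0.4267, M+4 0.0952. Base peak = M.
P(M) = C(2,0) × 0.6915^2 × 0.3085^0 = 1 × 0.47817225 × 1.0000 = 0.478172 (base)
P(M+2) = C(2,1) × 0.6915^1 × 0.3085^1 = 2 × 0.6915 × 0.3085 = 0.426656
Relative intensity = 0.426656 / 0.478172 × 100 = 89.23

89.23%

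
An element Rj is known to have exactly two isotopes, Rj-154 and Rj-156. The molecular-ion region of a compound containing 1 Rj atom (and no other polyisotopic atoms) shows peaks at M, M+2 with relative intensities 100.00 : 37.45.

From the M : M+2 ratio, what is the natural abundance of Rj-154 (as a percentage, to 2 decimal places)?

72.75%

If p is the fraction of Rj that is Rj-154, then I(M+2)/I(M) = [C(1,1)·p^0·(1−p)] / p^1 = 1·(1−p)/p = 37.45/100.00 = 0.3745
(1−p)/p = 0.3745/1 = 0.3745  ⇒  p = 1/(1 + 0.3745) = 0.7275
Rj-154: 72.75%, Rj-156: 27.25%.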